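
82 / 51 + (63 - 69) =-224/51 = -4.39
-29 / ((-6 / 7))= 203/6 = 33.83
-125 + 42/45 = -1861/15 = -124.07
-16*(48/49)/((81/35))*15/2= -3200/63 = -50.79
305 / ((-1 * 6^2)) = -8.47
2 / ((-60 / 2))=-1/15 = -0.07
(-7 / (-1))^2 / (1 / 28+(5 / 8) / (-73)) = 200312/111 = 1804.61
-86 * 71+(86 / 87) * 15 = -176644/29 = -6091.17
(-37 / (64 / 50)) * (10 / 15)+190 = 8195/48 = 170.73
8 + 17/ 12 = 113/12 = 9.42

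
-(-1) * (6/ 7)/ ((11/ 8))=48/77 = 0.62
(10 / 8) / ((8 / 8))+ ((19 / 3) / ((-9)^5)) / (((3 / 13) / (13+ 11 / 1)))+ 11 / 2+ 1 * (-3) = 2649301/708588 = 3.74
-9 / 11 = -0.82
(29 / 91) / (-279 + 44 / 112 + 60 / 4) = -116/95953 = 0.00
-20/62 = -10/31 = -0.32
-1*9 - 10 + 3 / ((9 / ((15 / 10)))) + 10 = -17/2 = -8.50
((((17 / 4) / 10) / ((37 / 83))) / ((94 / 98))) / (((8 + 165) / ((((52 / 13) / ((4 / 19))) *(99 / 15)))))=43350153/60169400 = 0.72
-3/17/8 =-3/136 = -0.02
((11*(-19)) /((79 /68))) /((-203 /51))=724812/16037 = 45.20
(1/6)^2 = 1/36 = 0.03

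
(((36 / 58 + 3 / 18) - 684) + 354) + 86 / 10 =-320.61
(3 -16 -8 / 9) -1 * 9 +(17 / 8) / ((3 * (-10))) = -16531/720 = -22.96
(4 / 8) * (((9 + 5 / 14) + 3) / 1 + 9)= 299/28 = 10.68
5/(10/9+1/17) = 765/179 = 4.27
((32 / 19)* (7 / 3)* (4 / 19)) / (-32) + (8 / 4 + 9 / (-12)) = 5303/4332 = 1.22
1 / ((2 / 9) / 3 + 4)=27/110 = 0.25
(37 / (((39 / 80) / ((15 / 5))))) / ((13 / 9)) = 26640/169 = 157.63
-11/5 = -2.20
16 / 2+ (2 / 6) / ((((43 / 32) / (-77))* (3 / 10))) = -21544/387 = -55.67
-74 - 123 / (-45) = -1069/15 = -71.27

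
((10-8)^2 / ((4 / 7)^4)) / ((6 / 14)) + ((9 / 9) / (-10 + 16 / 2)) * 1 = 16711/192 = 87.04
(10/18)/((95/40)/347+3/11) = 152680/76833 = 1.99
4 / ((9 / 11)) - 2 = 26/9 = 2.89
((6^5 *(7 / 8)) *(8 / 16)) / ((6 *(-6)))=-189/2 = -94.50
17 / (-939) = -17/939 = -0.02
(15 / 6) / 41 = 5/82 = 0.06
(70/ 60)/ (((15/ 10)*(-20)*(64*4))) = -7/46080 = 0.00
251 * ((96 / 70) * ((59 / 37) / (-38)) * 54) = -19192464/24605 = -780.02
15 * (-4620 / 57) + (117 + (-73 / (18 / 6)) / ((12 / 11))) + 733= -265457/684 = -388.10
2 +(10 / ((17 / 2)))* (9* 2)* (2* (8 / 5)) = 1186/17 = 69.76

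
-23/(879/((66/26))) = -253/3809 = -0.07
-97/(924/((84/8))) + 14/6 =325/264 = 1.23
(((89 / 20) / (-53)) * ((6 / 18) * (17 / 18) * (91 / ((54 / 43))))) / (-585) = 455413/139093200 = 0.00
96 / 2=48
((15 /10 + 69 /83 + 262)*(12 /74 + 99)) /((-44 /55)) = -804960255/24568 = -32764.58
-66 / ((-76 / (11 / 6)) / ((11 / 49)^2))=14641/182476 = 0.08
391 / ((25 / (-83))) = -32453/25 = -1298.12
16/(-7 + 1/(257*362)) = -1488544/651237 = -2.29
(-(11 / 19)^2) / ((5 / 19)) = -121/95 = -1.27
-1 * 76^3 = -438976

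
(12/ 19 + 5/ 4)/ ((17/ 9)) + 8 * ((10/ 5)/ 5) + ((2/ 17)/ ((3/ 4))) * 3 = 4.67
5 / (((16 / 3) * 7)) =15/112 = 0.13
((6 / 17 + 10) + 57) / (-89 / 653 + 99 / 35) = 26168975/1046044 = 25.02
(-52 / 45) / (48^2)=-13/25920 = 0.00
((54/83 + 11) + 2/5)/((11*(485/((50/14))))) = 5001/619927 = 0.01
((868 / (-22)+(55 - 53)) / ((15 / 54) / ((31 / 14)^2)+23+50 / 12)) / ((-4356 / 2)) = 395932/626779879 = 0.00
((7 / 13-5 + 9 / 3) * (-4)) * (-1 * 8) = -46.77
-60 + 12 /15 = -296/5 = -59.20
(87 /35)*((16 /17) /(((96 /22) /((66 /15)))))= 7018/2975 = 2.36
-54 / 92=-0.59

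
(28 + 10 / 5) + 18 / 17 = 528/17 = 31.06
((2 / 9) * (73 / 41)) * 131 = 51.83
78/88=39/44 = 0.89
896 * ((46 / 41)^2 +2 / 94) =1146.93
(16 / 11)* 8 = 11.64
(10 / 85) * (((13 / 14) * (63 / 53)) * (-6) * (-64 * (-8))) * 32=-12765.34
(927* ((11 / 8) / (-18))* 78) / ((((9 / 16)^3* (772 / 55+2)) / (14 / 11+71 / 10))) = -578790784/35721 = -16203.10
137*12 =1644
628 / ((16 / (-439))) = -68923/4 = -17230.75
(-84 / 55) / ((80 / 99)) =-189/100 = -1.89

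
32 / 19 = 1.68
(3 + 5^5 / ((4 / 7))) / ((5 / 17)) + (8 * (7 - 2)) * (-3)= 369679/20 = 18483.95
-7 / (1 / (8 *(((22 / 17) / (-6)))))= 616/51 = 12.08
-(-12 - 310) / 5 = 322/5 = 64.40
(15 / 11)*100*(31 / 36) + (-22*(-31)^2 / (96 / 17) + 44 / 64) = -319069/88 = -3625.78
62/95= 0.65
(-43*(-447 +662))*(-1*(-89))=-822805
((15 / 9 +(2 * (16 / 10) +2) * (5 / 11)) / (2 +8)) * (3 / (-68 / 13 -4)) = -1729/13200 = -0.13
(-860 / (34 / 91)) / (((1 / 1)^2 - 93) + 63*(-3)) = 8.19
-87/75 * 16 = -464/25 = -18.56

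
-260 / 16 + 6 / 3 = -57/4 = -14.25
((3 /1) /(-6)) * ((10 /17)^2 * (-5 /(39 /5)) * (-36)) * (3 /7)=-45000/26299 = -1.71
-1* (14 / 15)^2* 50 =-392/9 = -43.56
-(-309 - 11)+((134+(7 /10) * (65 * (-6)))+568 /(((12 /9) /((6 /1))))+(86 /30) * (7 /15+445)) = 903151/225 = 4014.00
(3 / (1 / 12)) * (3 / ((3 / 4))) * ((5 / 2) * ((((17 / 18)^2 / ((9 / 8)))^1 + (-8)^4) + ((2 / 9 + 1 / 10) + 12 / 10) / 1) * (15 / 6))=298767170/81 = 3688483.58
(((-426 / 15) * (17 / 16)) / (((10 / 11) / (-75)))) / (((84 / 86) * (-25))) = -570911/5600 = -101.95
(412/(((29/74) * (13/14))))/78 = 213416/14703 = 14.52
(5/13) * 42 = 210/13 = 16.15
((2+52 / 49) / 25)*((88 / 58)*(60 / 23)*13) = 205920/32683 = 6.30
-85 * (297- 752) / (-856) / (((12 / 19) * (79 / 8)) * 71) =-734825/7201956 = -0.10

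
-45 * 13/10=-117/2 = -58.50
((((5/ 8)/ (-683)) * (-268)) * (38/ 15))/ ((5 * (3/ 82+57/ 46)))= 1200439/12324735 = 0.10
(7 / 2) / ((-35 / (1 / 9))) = -1/90 = -0.01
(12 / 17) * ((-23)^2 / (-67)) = -6348/1139 = -5.57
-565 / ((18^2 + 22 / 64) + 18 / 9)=-18080/10443 = -1.73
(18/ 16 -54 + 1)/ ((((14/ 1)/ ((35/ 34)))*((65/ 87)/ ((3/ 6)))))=-36105/14144 = -2.55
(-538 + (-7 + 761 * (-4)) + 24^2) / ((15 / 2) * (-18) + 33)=3013/102 = 29.54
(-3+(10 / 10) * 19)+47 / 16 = 303/16 = 18.94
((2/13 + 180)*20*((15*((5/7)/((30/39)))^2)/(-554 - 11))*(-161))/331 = 10503870/261821 = 40.12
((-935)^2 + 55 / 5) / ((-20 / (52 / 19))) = -11365068/95 = -119632.29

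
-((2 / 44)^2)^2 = -1/234256 = 0.00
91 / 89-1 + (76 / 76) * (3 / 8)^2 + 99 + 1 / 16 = 565189/5696 = 99.23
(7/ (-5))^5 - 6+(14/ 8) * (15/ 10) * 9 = 306169/25000 = 12.25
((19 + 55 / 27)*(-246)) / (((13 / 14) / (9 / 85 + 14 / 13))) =-852247648/129285 = -6592.01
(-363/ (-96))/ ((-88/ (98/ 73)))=-539/9344 = -0.06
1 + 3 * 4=13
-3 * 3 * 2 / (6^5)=-1/432 = 0.00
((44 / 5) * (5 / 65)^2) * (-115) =-1012/169 = -5.99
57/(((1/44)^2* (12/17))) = 156332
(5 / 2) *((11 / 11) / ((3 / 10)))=25/3 = 8.33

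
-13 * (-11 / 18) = 143/18 = 7.94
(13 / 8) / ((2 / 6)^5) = 3159/8 = 394.88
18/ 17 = 1.06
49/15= 3.27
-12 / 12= -1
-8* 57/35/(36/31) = -1178/105 = -11.22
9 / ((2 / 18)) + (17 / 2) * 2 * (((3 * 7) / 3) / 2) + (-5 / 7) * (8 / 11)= 21557/154 = 139.98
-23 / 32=-0.72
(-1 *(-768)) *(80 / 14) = 30720/7 = 4388.57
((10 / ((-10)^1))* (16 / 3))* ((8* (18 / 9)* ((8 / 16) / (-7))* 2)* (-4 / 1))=-1024/21 = -48.76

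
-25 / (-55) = 5/11 = 0.45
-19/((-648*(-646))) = -1/22032 = 0.00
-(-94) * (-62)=-5828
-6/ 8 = -3/4 = -0.75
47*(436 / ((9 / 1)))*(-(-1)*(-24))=-163936/3 = -54645.33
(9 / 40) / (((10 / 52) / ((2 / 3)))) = 39/50 = 0.78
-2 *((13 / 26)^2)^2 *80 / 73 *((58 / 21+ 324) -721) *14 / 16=41395/876 = 47.25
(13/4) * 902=5863/2 = 2931.50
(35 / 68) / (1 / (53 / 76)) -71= -365073/5168 = -70.64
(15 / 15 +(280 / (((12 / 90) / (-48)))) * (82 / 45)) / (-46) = 183679/46 = 3993.02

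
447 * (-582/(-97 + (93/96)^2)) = 2708.20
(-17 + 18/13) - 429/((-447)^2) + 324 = 308.38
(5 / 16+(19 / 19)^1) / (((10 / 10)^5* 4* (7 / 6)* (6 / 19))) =0.89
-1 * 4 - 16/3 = -28/3 = -9.33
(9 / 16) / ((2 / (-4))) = -9/8 = -1.12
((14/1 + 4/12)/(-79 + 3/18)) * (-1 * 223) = 446/11 = 40.55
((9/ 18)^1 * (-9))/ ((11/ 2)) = -9/11 = -0.82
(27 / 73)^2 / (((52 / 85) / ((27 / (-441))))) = -185895/13578292 = -0.01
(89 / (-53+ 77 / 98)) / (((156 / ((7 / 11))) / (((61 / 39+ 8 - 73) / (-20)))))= -5394557/244607220 = -0.02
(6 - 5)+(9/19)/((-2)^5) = 0.99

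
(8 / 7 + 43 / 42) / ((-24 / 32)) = -26/9 = -2.89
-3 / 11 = -0.27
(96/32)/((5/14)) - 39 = -153/5 = -30.60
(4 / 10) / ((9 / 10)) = 4/9 = 0.44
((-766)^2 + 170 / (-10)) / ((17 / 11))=6454129/17 = 379654.65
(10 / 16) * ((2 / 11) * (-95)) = -475/44 = -10.80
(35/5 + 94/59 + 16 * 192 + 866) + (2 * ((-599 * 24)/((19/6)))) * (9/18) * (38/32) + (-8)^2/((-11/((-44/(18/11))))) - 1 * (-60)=-1227.96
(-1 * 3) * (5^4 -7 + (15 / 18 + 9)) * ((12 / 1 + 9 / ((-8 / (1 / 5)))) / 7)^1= -1774257/560 = -3168.32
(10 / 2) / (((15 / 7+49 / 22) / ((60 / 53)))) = 46200/35669 = 1.30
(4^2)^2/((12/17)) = 1088/3 = 362.67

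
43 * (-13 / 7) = -559/7 = -79.86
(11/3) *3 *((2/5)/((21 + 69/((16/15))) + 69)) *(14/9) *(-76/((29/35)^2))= -1668352/340605 = -4.90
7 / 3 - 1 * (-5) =22/3 = 7.33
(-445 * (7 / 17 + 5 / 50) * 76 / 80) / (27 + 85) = -147117/76160 = -1.93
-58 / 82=-29/41 = -0.71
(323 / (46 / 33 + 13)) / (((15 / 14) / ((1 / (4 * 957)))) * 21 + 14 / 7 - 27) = 33/126625 = 0.00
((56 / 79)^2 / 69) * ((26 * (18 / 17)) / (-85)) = -489216/207419635 = 0.00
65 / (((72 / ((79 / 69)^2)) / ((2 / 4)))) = 0.59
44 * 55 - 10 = 2410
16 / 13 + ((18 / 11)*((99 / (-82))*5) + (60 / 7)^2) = 1692959/26117 = 64.82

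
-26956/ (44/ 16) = -107824/11 = -9802.18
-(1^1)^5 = -1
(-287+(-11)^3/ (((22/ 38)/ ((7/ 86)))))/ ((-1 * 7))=5825/86 = 67.73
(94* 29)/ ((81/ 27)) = 2726/3 = 908.67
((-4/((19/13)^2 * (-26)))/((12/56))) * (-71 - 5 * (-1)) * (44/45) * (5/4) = -88088/3249 = -27.11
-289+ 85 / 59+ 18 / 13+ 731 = 341181/767 = 444.83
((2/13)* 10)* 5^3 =2500/13 = 192.31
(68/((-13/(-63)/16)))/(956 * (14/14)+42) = 34272/6487 = 5.28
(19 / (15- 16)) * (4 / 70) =-38/35 = -1.09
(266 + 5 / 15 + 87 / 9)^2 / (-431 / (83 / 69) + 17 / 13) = -20548476/96299 = -213.38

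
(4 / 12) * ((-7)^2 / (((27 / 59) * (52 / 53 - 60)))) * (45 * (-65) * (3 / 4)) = 49797475/37536 = 1326.66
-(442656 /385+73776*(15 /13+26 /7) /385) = -72964464/35035 = -2082.62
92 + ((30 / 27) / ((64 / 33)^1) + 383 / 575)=5146793/55200 = 93.24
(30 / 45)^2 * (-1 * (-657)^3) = 126041508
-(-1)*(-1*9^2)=-81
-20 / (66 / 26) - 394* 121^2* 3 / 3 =-190362542/33 = -5768561.88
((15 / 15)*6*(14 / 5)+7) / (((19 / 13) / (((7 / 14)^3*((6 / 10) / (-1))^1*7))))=-32487/3800 = -8.55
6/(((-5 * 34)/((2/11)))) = -6/935 = -0.01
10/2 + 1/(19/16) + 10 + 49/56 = 2541/152 = 16.72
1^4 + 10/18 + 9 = 95/9 = 10.56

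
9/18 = 1/2 = 0.50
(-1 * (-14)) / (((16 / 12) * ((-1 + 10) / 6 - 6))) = -7/3 = -2.33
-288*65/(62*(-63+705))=-1560/3317 = -0.47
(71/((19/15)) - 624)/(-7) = 81.14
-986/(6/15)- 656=-3121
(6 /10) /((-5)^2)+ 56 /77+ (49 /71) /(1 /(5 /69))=5397542/6736125 = 0.80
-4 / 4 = -1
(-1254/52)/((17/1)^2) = -627/7514 = -0.08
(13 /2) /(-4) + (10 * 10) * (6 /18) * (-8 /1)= -6439/24 = -268.29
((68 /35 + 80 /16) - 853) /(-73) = 29612/2555 = 11.59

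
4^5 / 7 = 1024/7 = 146.29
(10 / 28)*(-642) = -1605/7 = -229.29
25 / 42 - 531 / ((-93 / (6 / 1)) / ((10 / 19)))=460765/24738 = 18.63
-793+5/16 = -12683/16 = -792.69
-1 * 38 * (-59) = 2242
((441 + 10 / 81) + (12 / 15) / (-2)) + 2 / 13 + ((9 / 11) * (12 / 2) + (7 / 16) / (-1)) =412678099/926640 = 445.35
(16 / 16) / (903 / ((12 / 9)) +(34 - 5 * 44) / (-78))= 52/35341 = 0.00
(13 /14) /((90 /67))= 871/1260 = 0.69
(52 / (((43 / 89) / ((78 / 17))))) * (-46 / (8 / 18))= -37361844/731 = -51110.59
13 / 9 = 1.44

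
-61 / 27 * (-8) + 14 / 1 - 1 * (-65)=2621/27 = 97.07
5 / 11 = 0.45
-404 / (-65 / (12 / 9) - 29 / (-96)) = 38784/4651 = 8.34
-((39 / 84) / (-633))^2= -169/314140176 = 0.00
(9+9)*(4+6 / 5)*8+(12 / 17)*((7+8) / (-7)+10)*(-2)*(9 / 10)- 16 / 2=434836/595 = 730.82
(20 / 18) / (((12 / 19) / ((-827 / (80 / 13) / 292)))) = -0.81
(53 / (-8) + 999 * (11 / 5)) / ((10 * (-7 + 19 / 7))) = -613529/12000 = -51.13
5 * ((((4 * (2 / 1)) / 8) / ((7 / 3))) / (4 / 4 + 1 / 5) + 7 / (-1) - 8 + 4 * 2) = -465/14 = -33.21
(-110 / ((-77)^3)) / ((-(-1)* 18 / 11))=5/33957 = 0.00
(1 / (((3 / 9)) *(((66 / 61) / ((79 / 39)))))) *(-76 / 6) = -91561/1287 = -71.14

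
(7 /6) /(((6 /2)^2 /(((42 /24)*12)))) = 49/18 = 2.72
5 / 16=0.31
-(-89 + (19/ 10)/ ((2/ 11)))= 1571/20 = 78.55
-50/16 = -25/8 = -3.12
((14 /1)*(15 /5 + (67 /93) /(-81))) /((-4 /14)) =-1104068/7533 = -146.56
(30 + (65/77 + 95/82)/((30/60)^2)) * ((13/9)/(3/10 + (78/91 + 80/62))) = 161200000/7185783 = 22.43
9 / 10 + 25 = 259/10 = 25.90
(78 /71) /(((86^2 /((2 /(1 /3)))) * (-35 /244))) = -28548/4594765 = -0.01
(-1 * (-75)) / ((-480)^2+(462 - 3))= 25/76953 = 0.00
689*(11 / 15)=7579/15 = 505.27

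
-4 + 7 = 3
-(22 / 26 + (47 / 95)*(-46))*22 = 595342/1235 = 482.06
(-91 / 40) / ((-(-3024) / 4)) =-13/4320 = 0.00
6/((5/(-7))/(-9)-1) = -189/29 = -6.52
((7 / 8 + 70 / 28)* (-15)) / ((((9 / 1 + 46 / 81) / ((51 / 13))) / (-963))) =19989.48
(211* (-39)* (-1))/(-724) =-8229/724 = -11.37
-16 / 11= -1.45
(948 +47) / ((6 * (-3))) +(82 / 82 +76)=391/18 = 21.72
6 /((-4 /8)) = -12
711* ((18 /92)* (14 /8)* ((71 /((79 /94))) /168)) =90099/736 = 122.42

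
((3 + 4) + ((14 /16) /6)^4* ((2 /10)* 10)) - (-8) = 39815521/2654208 = 15.00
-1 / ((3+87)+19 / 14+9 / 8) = -56/5179 = -0.01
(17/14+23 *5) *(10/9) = 129.13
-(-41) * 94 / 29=132.90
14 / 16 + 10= 87/8 = 10.88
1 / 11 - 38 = -417/11 = -37.91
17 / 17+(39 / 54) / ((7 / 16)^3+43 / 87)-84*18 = -932885381/617907 = -1509.75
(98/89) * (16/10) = 784/445 = 1.76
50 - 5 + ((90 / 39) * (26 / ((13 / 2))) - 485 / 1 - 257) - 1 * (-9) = -8824/13 = -678.77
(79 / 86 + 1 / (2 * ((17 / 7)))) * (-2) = -1644/731 = -2.25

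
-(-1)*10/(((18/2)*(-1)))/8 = -5/36 = -0.14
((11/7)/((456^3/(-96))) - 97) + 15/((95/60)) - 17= -722681579/6913872 = -104.53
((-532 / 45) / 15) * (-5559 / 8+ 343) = 277.33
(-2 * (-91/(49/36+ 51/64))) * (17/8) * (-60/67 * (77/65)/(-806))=719712/3051113 = 0.24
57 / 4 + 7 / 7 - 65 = -199/4 = -49.75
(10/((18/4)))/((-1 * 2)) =-10/9 = -1.11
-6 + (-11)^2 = 115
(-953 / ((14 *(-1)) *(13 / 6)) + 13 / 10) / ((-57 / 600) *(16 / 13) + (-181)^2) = 148865/149062018 = 0.00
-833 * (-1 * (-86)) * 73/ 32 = -2614787/16 = -163424.19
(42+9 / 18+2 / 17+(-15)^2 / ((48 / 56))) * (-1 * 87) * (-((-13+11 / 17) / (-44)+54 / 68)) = 90705069/3179 = 28532.58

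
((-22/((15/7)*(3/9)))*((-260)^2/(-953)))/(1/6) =12492480/953 = 13108.58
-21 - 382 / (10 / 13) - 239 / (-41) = -104913/205 = -511.77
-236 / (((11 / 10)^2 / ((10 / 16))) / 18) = -2194.21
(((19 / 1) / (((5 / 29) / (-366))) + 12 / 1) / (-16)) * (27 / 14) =2721681/560 = 4860.14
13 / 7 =1.86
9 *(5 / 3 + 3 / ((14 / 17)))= 669/14 = 47.79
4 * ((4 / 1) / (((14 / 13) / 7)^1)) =104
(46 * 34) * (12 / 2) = 9384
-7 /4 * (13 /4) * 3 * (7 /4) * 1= -1911/64 = -29.86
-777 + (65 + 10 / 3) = -2126/3 = -708.67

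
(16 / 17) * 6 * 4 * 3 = 1152/17 = 67.76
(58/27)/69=58/1863 = 0.03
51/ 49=1.04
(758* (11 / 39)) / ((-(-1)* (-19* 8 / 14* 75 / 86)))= -22.58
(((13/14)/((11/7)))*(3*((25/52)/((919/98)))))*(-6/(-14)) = 1575/40436 = 0.04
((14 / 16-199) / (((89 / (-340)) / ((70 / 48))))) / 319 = 3.46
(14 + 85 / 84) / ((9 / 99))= 13871/84 = 165.13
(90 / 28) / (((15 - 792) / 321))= -4815/3626 = -1.33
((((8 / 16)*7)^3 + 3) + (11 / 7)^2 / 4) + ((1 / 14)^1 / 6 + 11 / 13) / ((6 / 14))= 2224151/45864 = 48.49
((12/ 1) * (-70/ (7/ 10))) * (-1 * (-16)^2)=307200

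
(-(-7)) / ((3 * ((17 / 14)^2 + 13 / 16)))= 5488/5379 = 1.02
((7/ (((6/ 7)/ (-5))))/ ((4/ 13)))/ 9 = -3185/216 = -14.75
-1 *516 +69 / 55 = -28311/55 = -514.75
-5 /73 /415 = -1/6059 = 0.00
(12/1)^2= 144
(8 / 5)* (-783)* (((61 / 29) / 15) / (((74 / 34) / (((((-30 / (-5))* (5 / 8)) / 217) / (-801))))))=6222/3572905 = 0.00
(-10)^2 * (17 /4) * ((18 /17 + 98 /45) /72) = 19.10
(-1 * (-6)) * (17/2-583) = -3447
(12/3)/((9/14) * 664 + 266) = 14/2425 = 0.01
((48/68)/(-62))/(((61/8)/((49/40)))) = -294/160735 = 0.00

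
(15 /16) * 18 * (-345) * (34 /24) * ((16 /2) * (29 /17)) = -112556.25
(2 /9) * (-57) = -38/3 = -12.67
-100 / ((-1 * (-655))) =-20/131 = -0.15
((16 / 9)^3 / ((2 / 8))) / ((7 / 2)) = 6.42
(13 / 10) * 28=182/5 = 36.40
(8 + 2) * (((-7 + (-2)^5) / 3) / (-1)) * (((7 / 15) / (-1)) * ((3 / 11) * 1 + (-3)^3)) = 17836/11 = 1621.45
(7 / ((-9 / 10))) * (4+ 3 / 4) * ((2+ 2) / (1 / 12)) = -5320/3 = -1773.33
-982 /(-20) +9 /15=497/10 = 49.70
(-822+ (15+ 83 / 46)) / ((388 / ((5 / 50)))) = -37039/178480 = -0.21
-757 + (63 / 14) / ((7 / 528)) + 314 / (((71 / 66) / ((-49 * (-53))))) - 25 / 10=753065641/994 = 757611.31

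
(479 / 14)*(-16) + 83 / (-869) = -3330589/6083 = -547.52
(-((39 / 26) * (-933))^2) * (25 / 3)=-65286675/4 = -16321668.75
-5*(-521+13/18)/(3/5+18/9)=1000.53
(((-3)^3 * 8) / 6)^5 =-60466176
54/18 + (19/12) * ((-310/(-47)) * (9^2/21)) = 28479/658 = 43.28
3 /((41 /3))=9/41 = 0.22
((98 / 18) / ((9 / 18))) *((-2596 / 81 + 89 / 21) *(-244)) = 53866904/729 = 73891.50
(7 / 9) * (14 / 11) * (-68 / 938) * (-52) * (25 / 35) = 17680/6633 = 2.67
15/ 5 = 3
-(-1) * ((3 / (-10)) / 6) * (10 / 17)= -1/34 = -0.03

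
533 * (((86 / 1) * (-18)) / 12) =-68757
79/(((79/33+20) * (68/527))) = 80817/2956 = 27.34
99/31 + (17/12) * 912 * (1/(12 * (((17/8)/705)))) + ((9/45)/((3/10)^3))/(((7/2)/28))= 29949913/837 = 35782.45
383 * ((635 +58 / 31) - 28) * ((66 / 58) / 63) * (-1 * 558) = -477122250/203 = -2350355.91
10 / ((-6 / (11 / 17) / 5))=-5.39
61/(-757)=-61/757 = -0.08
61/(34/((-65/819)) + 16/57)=-17385/122014 = -0.14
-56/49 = -8/7 = -1.14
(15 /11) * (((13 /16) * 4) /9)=0.49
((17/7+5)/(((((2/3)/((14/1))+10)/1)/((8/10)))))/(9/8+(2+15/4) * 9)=1664/148755 = 0.01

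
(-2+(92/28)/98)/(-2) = 1349/1372 = 0.98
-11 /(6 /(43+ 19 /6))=-3047/36 = -84.64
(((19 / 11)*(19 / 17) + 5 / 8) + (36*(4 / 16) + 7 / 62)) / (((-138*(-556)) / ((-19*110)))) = -51407635/161742624 = -0.32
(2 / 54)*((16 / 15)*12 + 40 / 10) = 28/45 = 0.62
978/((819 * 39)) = 326/10647 = 0.03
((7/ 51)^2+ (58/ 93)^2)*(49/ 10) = 9988993/4999122 = 2.00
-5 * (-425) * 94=199750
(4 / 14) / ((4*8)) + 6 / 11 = 683/1232 = 0.55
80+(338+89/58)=24333/58 = 419.53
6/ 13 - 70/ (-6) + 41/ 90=14723/1170 = 12.58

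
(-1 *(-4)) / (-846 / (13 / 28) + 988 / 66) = -858/387641 = 0.00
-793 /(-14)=793/14 = 56.64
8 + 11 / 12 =107/12 = 8.92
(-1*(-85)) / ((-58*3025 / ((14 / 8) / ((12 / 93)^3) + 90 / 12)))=-3577769/8983040 = -0.40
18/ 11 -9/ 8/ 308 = 4023/2464 = 1.63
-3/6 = -0.50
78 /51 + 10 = 196/17 = 11.53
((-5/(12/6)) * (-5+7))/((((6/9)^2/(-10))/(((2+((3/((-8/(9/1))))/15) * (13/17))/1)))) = 55935/272 = 205.64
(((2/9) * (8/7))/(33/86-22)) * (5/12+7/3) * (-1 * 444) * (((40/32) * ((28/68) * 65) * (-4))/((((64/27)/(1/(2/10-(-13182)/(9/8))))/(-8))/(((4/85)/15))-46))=1431900/825461299 = 0.00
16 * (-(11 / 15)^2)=-1936/225 = -8.60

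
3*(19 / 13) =57/13 = 4.38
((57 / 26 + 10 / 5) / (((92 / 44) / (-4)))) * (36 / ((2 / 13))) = -43164/23 = -1876.70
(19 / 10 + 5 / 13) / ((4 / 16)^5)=152064/65 = 2339.45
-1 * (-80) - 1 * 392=-312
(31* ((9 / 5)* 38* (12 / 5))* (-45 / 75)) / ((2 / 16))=-3053376/125 = -24427.01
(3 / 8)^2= 9/64 = 0.14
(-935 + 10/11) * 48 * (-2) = 89672.73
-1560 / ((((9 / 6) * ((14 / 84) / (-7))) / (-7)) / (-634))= 193851840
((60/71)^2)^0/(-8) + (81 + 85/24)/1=1013/12 = 84.42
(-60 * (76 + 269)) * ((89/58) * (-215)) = 198047250/29 = 6829215.52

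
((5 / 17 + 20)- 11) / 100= 79/850 = 0.09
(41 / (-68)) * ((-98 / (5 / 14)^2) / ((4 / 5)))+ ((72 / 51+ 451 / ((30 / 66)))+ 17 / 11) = 1574.22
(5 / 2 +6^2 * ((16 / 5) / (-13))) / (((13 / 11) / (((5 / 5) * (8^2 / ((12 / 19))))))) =-1382744/2535 = -545.46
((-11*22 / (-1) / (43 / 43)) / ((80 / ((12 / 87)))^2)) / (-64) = -121/10764800 = 0.00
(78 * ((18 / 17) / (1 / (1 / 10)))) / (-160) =-351/6800 = -0.05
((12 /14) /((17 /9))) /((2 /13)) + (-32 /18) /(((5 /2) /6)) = -2351/1785 = -1.32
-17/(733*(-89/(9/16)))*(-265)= -40545/1043792 = -0.04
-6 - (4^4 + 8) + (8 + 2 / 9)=-2356/9 = -261.78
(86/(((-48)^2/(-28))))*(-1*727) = 218827/288 = 759.82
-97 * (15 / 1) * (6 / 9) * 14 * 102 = -1385160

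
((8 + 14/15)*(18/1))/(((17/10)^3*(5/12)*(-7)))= -385920/34391 = -11.22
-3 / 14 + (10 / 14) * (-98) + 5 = -913/14 = -65.21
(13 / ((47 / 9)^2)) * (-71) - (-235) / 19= -901382/41971 = -21.48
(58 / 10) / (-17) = -29/85 = -0.34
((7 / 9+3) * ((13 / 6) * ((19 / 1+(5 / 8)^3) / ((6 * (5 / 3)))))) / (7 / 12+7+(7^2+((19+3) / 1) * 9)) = 167501/2707200 = 0.06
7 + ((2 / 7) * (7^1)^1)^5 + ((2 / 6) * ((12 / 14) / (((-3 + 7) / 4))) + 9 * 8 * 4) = 2291/7 = 327.29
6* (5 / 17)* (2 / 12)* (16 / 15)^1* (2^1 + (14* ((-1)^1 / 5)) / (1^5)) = -64/255 = -0.25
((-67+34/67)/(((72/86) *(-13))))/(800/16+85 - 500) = -4257/254332 = -0.02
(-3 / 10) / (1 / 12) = -18/5 = -3.60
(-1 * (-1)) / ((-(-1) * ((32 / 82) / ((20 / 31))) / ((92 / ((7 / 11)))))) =51865/217 = 239.01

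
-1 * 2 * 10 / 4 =-5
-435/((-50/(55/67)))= 957/134 = 7.14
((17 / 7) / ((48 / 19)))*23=7429/336 = 22.11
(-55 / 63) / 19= -0.05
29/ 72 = 0.40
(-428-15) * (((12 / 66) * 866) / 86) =-383638/473 = -811.07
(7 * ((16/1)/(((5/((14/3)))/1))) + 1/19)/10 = 29807/2850 = 10.46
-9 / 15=-3/5 = -0.60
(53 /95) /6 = 53/570 = 0.09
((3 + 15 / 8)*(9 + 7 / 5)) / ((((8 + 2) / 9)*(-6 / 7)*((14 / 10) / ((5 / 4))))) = -1521/32 = -47.53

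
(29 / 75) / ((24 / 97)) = 1.56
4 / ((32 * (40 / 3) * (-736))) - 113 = -113.00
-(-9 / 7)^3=729/343 = 2.13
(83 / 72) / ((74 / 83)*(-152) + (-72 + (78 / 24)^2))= -13778/2354013 = -0.01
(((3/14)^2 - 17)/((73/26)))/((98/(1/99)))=-43199/69408108 = 0.00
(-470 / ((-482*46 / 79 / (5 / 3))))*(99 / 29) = 3063225/321494 = 9.53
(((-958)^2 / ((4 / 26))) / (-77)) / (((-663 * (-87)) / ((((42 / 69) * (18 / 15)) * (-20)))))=7342112/374187 = 19.62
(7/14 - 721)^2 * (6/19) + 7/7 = 6229481/38 = 163933.71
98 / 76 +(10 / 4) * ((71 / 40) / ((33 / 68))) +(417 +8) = 1092067/2508 = 435.43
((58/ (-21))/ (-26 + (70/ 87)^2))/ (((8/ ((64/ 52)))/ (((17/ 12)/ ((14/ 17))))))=7048421/244472956 = 0.03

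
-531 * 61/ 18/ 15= -3599/30 = -119.97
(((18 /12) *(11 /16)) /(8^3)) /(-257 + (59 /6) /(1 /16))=-99/4898816 = 0.00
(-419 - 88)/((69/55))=-9295/23 = -404.13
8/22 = 4/11 = 0.36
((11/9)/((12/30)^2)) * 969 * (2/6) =88825/36 = 2467.36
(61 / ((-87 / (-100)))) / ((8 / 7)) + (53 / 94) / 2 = 1008061/16356 = 61.63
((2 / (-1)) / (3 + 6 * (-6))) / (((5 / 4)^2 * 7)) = 0.01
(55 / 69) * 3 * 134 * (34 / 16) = 62645/92 = 680.92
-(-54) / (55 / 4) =216/55 = 3.93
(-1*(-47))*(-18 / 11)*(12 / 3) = -3384/11 = -307.64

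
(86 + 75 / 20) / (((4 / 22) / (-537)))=-2120613/8 = -265076.62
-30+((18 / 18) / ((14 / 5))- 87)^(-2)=-44140874/1471369 = -30.00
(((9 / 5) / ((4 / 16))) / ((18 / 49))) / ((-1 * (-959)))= 14/685 = 0.02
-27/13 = -2.08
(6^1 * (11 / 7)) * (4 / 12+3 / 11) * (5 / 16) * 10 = 125/7 = 17.86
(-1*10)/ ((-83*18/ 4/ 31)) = 620/747 = 0.83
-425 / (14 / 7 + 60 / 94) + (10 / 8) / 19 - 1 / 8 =-759329/4712 = -161.15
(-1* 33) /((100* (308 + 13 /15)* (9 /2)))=-11/46330 = 0.00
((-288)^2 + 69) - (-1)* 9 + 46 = 83068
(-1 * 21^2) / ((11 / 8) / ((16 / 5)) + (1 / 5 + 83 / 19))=-595840/6753 = -88.23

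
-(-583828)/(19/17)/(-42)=-708934/57 = -12437.44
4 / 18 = 0.22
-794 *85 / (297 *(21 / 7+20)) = -67490/6831 = -9.88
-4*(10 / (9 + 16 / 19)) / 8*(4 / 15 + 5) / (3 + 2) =-1501/2805 = -0.54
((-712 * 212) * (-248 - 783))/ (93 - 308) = -155623264/215 = -723829.13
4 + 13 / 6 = 6.17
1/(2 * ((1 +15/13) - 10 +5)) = -13/74 = -0.18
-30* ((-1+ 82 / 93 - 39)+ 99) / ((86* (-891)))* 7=194915/1187703 = 0.16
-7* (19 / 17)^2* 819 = -2069613/289 = -7161.29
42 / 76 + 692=26317/38 = 692.55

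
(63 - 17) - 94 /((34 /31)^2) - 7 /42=-28013/867 = -32.31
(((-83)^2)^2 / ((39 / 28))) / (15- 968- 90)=-189833284/5811 = -32667.92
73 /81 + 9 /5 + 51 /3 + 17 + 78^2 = 6120.70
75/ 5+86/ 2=58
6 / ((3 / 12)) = 24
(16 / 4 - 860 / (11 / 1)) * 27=-22032/11 = -2002.91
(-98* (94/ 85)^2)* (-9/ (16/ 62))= 4179.83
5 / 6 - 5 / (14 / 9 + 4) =-1/15 = -0.07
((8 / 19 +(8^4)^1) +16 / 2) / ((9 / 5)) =389920/171 = 2280.23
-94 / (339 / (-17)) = 1598/339 = 4.71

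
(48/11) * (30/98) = 720/539 = 1.34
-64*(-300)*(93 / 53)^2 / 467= 166060800/1311803 = 126.59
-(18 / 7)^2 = -324/49 = -6.61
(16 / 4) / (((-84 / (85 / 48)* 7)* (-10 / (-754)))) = -6409/7056 = -0.91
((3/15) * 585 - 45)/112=9/14 = 0.64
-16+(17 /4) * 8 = 18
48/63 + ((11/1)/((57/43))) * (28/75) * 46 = 4287368/29925 = 143.27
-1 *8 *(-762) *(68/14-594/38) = -8735568/133 = -65680.96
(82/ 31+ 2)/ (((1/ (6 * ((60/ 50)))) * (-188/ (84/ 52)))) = -0.29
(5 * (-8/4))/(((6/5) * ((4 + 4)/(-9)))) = 75/8 = 9.38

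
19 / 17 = 1.12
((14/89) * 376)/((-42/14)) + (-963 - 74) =-282143/267 = -1056.72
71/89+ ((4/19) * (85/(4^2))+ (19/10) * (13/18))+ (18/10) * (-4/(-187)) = 18936395/5691906 = 3.33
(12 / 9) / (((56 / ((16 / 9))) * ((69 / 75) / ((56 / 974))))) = 800/302427 = 0.00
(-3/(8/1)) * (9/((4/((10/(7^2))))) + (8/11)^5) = -31375677/126263984 = -0.25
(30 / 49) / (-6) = -0.10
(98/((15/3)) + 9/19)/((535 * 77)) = 1907/3913525 = 0.00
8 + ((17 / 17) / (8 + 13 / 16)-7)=157/141 = 1.11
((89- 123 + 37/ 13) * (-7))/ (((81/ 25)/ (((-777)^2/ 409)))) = 528262875/5317 = 99353.56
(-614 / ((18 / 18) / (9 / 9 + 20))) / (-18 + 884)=-6447/433 = -14.89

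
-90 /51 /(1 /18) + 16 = -268/17 = -15.76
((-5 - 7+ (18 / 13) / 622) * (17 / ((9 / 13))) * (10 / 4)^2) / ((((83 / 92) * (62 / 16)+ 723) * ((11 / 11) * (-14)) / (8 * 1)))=297509600/205419543 = 1.45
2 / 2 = 1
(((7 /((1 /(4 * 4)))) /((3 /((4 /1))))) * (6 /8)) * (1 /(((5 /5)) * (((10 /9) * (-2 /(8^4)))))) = -1032192/5 = -206438.40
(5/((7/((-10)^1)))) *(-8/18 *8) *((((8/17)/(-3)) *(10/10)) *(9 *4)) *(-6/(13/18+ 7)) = 1843200/16541 = 111.43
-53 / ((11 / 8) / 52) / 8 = -2756/11 = -250.55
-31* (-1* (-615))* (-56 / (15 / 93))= 6619368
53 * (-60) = -3180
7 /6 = 1.17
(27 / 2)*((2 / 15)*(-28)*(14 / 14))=-252/5 = -50.40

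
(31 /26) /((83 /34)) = 527/1079 = 0.49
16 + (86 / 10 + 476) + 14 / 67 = 167771/335 = 500.81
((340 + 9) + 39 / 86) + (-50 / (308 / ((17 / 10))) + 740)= 14425067/13244 = 1089.18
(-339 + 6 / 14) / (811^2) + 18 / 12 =1.50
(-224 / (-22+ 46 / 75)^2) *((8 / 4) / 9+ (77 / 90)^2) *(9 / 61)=-1352575/19617722 = -0.07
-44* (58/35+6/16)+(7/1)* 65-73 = 20481/70 = 292.59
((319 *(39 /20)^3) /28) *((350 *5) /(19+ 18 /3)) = 18922761/3200 = 5913.36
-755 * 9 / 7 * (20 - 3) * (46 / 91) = -5313690/637 = -8341.74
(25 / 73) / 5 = 0.07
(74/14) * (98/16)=259/8 = 32.38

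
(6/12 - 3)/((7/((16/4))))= -10/7 = -1.43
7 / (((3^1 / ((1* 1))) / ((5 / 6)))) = 35/18 = 1.94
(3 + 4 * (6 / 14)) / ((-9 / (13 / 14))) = -143/294 = -0.49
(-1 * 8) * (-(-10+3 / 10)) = -388/5 = -77.60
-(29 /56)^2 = -841/3136 = -0.27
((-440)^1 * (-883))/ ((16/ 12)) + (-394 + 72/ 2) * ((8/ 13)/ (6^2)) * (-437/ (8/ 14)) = 34640191/117 = 296070.01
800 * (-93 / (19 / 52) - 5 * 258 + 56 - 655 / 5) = -24616800/19 = -1295621.05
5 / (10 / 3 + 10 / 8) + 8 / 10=104/55 = 1.89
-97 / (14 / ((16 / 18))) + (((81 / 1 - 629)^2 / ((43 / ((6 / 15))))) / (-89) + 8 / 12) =-44459014/1205505 = -36.88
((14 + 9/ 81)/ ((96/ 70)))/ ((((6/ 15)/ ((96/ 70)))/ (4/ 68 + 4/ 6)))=23495/918 = 25.59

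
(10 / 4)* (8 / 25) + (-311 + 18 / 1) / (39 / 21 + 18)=-9699/695 = -13.96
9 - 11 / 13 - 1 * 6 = 28/13 = 2.15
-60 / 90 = -2/3 = -0.67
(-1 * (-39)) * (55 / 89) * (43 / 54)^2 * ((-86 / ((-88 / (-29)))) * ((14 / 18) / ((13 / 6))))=-80699605/519048 = -155.48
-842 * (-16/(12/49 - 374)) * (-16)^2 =-84496384/9157 = -9227.52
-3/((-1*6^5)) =1/2592 = 0.00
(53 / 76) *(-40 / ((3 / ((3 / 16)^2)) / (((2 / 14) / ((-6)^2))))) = -265/204288 = 0.00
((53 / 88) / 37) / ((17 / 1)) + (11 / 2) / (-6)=-152059/166056 = -0.92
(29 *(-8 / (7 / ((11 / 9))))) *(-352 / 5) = 2851.76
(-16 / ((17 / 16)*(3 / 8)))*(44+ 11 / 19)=-1734656/969 = -1790.15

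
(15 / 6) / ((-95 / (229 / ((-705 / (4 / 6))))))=229/40185 = 0.01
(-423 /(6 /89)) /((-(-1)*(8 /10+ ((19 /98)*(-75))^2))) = -301301490/10191541 = -29.56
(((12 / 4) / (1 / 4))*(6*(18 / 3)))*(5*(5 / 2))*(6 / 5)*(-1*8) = -51840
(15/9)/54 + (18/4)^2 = 6571/324 = 20.28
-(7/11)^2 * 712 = -34888/121 = -288.33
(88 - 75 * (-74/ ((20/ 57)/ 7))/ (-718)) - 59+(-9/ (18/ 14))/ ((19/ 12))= -3536843/27284 = -129.63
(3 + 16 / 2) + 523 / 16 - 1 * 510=-7461/16 = -466.31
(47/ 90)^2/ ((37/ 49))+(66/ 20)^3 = 108785599/2997000 = 36.30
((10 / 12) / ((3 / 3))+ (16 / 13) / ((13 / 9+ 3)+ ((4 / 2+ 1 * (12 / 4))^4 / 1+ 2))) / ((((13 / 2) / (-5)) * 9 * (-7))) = 1851295/181520703 = 0.01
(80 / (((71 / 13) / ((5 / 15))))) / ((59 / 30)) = 10400/4189 = 2.48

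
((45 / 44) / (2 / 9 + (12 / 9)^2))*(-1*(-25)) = 1125/88 = 12.78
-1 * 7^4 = -2401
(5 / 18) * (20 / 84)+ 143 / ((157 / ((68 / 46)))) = 1928111/1364958 = 1.41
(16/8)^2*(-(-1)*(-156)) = -624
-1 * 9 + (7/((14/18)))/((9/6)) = -3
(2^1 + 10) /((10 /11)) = 66/5 = 13.20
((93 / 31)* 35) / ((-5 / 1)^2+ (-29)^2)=105/866 = 0.12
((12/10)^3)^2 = 46656/15625 = 2.99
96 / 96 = 1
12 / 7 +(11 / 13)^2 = 2875/1183 = 2.43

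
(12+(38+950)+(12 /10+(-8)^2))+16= 5406/5 = 1081.20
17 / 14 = 1.21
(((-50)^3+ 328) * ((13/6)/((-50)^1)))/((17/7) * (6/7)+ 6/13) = 64525552/30375 = 2124.30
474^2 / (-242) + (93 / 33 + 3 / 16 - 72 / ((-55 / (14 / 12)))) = -8943161/9680 = -923.88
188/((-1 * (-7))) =188/7 = 26.86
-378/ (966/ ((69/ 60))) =-9/20 = -0.45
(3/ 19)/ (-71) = -3/1349 = 0.00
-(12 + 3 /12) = -49/4 = -12.25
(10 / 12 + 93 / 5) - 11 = 253/30 = 8.43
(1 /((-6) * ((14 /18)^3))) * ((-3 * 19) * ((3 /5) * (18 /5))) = 373977/8575 = 43.61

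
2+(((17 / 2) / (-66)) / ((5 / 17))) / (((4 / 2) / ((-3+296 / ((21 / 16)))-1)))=-322247/6930 = -46.50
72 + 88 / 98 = 3572/49 = 72.90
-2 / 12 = -1/6 = -0.17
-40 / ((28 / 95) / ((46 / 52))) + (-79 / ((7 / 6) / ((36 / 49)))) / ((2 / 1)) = -144.93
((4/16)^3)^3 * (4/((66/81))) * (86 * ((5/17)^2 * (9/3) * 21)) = 1828575/208338944 = 0.01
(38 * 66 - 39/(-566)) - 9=1414473/566 = 2499.07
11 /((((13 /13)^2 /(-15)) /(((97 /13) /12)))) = -5335/52 = -102.60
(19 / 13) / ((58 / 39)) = 57/58 = 0.98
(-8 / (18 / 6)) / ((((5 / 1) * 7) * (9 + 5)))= -4/735 = -0.01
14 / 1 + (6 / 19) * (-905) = -271.79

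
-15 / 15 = -1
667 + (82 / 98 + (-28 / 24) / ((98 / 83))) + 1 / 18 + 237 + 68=1714439/1764 = 971.90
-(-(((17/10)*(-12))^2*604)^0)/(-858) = -1/858 = 0.00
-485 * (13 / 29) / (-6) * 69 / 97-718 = -40149/58 = -692.22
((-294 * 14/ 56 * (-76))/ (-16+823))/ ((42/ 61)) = 8113/807 = 10.05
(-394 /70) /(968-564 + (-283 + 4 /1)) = -197/4375 = -0.05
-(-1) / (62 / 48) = 24/31 = 0.77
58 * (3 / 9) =58/3 = 19.33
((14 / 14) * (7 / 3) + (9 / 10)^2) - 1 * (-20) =6943/300 = 23.14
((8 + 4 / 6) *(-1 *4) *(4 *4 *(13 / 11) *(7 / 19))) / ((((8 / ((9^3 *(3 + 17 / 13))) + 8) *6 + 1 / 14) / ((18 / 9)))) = -343429632/34190519 = -10.04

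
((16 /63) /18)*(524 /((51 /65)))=272480/28917 = 9.42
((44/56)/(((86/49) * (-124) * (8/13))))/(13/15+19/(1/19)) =-15015/926147072 = 0.00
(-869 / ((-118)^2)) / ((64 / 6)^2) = -7821/14258176 = 0.00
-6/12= -1/2 = -0.50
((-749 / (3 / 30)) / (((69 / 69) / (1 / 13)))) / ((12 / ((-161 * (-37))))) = -22308965/78 = -286012.37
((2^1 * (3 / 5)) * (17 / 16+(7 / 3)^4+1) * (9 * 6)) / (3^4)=25.36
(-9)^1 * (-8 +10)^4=-144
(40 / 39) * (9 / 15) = 8/13 = 0.62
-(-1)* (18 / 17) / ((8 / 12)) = 27/17 = 1.59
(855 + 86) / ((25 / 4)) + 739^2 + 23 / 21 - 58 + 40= 286783694/525 = 546254.66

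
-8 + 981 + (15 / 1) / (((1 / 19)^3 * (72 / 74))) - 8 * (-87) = 1288943/12 = 107411.92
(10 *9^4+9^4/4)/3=89667/4 = 22416.75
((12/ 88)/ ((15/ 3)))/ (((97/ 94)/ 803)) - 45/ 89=894252/43165 = 20.72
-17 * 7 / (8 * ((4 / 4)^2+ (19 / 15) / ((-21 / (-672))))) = -255/712 = -0.36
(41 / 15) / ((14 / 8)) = 164/105 = 1.56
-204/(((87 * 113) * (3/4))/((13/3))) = -3536/29493 = -0.12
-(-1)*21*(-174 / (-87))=42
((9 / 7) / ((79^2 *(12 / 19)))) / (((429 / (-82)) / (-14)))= 779/892463 = 0.00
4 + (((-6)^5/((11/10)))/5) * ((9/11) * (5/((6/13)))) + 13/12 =-12526.49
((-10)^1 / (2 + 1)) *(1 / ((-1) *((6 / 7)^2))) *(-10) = -1225/27 = -45.37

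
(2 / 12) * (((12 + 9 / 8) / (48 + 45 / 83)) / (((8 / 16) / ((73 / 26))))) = 212065/838032 = 0.25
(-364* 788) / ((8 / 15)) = -537810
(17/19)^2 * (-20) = -5780/361 = -16.01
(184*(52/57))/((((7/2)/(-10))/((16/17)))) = -3061760/6783 = -451.39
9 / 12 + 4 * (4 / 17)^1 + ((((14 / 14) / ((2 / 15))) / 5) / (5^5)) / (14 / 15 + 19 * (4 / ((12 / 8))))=1545321/913750 = 1.69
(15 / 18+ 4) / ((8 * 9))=29/432 = 0.07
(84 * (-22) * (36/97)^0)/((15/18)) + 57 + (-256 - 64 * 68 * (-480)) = 10432717/5 = 2086543.40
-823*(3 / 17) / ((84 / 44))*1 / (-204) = 9053/24276 = 0.37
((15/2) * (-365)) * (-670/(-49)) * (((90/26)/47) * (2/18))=-9170625/29939 = -306.31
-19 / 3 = -6.33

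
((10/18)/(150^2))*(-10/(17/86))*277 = -11911/34425 = -0.35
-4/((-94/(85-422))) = -674/47 = -14.34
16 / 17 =0.94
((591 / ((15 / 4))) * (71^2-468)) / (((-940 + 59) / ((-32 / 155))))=115312768/682775 = 168.89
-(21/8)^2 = -441/64 = -6.89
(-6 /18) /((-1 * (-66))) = -1/198 = -0.01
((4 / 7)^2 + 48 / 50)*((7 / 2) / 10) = 394/875 = 0.45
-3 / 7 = -0.43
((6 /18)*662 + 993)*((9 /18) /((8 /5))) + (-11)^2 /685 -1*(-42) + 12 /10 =13896649/32880 = 422.65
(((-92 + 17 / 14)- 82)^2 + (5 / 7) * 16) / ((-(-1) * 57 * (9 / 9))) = 523.97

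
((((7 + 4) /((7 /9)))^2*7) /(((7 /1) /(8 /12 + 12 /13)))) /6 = 33759/637 = 53.00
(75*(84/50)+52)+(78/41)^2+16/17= 5217030/28577 = 182.56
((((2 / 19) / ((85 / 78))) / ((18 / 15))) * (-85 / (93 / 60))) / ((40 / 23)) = -1495/589 = -2.54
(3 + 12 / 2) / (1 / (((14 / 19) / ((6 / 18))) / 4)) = 189/38 = 4.97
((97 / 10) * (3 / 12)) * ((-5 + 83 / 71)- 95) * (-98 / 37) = 634.79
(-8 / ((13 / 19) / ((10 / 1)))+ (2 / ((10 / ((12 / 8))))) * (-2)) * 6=-45834/65 = -705.14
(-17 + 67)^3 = 125000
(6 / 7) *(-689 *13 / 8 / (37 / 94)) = -1262937/518 = -2438.10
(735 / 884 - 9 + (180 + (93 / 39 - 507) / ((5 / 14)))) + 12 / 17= -1240.39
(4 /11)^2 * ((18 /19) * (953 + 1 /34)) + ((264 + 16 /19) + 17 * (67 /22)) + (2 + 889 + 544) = 146248789/78166 = 1871.00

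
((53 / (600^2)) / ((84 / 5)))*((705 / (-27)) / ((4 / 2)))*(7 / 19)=-2491/59097600 = 0.00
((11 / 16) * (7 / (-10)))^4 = 35153041/655360000 = 0.05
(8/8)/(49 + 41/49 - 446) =-49/19412 = 0.00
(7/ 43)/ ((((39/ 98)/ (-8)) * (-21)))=784/5031 = 0.16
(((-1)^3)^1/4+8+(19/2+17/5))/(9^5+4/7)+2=16536771/8266940 = 2.00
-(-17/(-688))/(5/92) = -0.45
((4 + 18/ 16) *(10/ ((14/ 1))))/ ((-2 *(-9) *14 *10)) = 41/28224 = 0.00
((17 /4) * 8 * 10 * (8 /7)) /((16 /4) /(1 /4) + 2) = 1360/63 = 21.59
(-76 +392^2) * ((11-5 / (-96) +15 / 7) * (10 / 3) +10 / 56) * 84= 569747485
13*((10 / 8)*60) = 975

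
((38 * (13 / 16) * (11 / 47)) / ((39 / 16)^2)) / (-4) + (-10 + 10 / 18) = -17869/1833 = -9.75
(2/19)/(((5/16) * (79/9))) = 288/7505 = 0.04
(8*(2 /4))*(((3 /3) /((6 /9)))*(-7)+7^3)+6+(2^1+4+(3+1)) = 1346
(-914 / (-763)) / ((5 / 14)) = 1828/545 = 3.35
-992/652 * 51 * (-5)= 63240/163 = 387.98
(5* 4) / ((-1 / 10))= -200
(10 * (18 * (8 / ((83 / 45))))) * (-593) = -462968.67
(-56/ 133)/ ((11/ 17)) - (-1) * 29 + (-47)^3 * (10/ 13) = -79835.50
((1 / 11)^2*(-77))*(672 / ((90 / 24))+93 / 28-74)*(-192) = 729264/55 = 13259.35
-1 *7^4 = -2401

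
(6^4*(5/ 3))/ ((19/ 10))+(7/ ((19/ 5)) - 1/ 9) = 194696/171 = 1138.57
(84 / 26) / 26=0.12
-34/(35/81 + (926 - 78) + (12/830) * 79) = -1142910/28558439 = -0.04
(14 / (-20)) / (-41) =7/410 = 0.02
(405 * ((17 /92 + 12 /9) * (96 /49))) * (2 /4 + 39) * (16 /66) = 142996320/12397 = 11534.75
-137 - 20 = -157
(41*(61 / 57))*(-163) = -407663/57 = -7151.98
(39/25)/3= 13/25 = 0.52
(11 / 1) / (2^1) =11/2 = 5.50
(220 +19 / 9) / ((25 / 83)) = 165917/225 = 737.41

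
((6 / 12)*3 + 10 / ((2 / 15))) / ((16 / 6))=459/16 = 28.69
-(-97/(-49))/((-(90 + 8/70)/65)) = 31525/22078 = 1.43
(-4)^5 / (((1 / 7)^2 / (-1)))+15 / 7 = 351247/7 = 50178.14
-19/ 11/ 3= -19/33 = -0.58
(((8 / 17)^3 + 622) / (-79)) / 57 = -3056398/22123239 = -0.14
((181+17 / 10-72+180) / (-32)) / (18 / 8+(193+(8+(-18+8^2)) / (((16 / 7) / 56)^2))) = -153/549200 = 0.00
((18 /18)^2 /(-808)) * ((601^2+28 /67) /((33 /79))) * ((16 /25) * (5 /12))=-34760711/121806 = -285.38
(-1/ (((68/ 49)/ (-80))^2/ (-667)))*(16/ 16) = 2216563.32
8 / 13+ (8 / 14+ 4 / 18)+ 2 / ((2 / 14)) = 12620/819 = 15.41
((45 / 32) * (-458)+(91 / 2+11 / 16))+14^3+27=17385/8 = 2173.12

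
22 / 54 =11/27 = 0.41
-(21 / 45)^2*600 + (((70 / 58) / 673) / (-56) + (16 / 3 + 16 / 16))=-58238743/468408 = -124.33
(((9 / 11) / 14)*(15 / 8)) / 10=27/2464 = 0.01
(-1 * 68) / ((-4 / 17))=289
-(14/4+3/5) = -41/10 = -4.10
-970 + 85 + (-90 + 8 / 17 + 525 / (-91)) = -216646/221 = -980.30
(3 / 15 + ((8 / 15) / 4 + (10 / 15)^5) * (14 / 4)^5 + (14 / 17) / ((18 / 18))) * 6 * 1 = 9267803/11016 = 841.30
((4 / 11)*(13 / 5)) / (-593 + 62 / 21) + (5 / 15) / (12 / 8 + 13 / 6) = 5533/61955 = 0.09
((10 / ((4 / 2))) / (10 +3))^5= 3125/371293 = 0.01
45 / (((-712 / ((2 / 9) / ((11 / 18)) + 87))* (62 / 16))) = -1395/979 = -1.42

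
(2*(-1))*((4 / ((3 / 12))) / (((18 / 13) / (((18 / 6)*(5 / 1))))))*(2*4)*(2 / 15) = -3328/9 = -369.78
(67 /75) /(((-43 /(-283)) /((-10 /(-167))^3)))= 758440/600812727 = 0.00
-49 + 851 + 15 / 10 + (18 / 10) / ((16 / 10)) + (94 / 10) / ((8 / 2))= 32279/40 = 806.98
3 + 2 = 5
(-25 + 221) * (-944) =-185024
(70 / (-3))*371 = -25970/3 = -8656.67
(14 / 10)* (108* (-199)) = -150444/5 = -30088.80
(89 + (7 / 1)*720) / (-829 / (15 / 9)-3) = -25645/2502 = -10.25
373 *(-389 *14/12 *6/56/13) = -145097/104 = -1395.16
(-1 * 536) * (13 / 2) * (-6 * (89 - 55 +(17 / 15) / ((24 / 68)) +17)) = 16998436/15 = 1133229.07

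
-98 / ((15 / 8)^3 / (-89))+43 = 4610789/3375 = 1366.16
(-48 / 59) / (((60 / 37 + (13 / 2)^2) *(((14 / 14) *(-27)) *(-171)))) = -2368/589570893 = 0.00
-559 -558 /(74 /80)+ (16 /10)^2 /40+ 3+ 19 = -5273329/4625 = -1140.18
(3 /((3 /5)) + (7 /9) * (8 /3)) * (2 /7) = 382/189 = 2.02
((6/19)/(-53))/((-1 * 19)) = 6/19133 = 0.00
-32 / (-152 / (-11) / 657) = -28908/19 = -1521.47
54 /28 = 27/14 = 1.93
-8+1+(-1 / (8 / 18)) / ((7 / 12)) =-76/7 = -10.86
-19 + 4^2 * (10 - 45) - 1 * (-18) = -561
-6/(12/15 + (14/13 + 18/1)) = -195/646 = -0.30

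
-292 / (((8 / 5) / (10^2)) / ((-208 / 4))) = 949000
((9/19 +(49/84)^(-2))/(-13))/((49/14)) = -6354/84721 = -0.07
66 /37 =1.78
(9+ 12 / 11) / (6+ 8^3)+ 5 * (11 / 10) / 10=877/1540 = 0.57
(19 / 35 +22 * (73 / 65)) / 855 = 11489/389025 = 0.03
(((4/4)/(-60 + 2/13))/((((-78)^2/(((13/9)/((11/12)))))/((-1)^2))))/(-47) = 1/10860102 = 0.00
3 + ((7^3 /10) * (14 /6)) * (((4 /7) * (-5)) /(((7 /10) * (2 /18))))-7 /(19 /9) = -2940.32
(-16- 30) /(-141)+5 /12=419/564 = 0.74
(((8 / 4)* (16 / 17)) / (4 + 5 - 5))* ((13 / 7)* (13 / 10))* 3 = 2028/595 = 3.41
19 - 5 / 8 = 147/8 = 18.38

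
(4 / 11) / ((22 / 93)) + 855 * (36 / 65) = 747294/1573 = 475.08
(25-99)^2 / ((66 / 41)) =112258/33 = 3401.76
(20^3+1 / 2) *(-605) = -9680605/2 = -4840302.50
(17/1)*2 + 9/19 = 655/19 = 34.47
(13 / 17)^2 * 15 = 2535/289 = 8.77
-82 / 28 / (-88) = 0.03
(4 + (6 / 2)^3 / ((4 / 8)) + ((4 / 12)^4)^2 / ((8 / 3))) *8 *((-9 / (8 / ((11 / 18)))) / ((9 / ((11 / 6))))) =-122787049/1889568 = -64.98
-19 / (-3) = 19/3 = 6.33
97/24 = 4.04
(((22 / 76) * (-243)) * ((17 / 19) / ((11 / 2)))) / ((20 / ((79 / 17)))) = -19197/7220 = -2.66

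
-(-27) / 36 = 3/4 = 0.75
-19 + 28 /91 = -18.69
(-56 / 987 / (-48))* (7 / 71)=7/60066 = 0.00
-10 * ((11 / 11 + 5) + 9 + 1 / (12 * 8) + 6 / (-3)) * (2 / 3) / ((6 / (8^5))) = -12789760/27 = -473694.81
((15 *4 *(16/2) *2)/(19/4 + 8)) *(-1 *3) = -3840/17 = -225.88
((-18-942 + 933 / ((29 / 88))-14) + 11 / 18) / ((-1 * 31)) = -969763/16182 = -59.93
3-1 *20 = -17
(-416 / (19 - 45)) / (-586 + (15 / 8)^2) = -1024/37279 = -0.03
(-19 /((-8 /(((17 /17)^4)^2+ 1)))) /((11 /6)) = 57/22 = 2.59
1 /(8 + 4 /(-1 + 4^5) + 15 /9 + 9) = 1023/19100 = 0.05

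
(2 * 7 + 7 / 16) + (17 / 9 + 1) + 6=3359/144 = 23.33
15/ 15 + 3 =4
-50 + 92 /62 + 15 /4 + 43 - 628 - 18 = -80323/124 = -647.77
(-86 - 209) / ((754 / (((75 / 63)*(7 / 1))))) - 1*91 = -213217/2262 = -94.26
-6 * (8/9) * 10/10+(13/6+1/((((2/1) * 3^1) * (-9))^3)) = -498637/157464 = -3.17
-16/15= -1.07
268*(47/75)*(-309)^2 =16035715.68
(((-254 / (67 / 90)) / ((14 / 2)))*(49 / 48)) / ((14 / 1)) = -1905/536 = -3.55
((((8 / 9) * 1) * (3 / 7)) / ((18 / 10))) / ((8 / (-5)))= -0.13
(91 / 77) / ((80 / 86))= 1.27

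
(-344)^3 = -40707584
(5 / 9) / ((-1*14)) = -5/126 = -0.04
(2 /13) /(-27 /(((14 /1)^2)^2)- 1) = -76832/499759 = -0.15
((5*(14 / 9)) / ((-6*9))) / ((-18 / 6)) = 35/729 = 0.05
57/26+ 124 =3281/26 = 126.19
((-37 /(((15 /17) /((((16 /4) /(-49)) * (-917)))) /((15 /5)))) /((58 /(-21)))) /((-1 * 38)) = -247197/2755 = -89.73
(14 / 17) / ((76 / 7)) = 49/646 = 0.08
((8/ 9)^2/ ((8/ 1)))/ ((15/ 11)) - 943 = -1145657/1215 = -942.93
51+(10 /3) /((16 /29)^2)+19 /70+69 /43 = 63.83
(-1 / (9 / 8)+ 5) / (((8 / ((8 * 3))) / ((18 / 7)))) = 222/7 = 31.71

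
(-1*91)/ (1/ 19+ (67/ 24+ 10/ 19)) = -41496/1537 = -27.00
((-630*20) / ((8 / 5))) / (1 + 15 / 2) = -15750/17 = -926.47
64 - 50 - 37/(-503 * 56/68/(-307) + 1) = -21449/12261 = -1.75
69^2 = 4761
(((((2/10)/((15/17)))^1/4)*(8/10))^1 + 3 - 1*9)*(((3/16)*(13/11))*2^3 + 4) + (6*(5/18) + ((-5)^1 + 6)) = -7927/250 = -31.71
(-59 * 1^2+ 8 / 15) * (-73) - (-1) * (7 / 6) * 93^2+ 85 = 14443.57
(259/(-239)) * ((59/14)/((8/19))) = -41477/3824 = -10.85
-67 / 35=-1.91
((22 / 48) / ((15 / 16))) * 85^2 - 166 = 30296/9 = 3366.22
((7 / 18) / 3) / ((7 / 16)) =8/27 = 0.30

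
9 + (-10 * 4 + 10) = -21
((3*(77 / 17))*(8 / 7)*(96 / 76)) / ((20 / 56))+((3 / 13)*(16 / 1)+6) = 1356642/20995 = 64.62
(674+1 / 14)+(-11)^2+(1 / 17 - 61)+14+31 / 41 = 7307633/9758 = 748.89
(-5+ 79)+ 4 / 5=74.80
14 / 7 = 2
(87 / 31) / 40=87/1240 = 0.07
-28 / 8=-7/2 = -3.50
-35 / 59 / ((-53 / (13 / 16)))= 455/50032 = 0.01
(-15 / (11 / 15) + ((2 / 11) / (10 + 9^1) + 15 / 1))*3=-3414/209 = -16.33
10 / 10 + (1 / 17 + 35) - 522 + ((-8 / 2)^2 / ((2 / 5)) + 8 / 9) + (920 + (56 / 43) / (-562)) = 878031077/1848699 = 474.95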